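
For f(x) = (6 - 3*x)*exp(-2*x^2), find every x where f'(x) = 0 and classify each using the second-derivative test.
f'(x) = 3*(4*x*(x - 2) - 1)*exp(-2*x^2)

Solve f'(x) = 0:
  f'(x) = (12*x^2 - 24*x - 3)·exp(-2*x^2) and exp(-2*x^2) > 0 for every x, so f'(x) = 0 ⇔ 12*x^2 - 24*x - 3 = 0.
  Factor: 12*x^2 - 24*x - 3 = 3*(4*x^2 - 8*x - 1); 4*x^2 - 8*x - 1 = 0 has no rational roots; quadratic formula: x = (8 ± √80)/8.
  ⇒ x = 1 - sqrt(5)/2 ≈ -0.1180, 1 + sqrt(5)/2 ≈ 2.1180

f''(x) = 12*(4*x^2*(2 - x) + 3*x - 2)*exp(-2*x^2)
Second-derivative test at each critical point:
  f''(-0.1180) = -26.0955 < 0 → local maximum
  f''(2.1180) = 0.0034 > 0 → local minimum

Critical points: x = 1 - sqrt(5)/2 ≈ -0.1180 (local maximum); x = 1 + sqrt(5)/2 ≈ 2.1180 (local minimum)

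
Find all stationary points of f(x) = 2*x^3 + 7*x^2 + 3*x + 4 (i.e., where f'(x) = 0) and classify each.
f'(x) = 6*x^2 + 14*x + 3

Solve f'(x) = 0:
  6*x^2 + 14*x + 3 = 0 has no rational roots; quadratic formula: x = (-14 ± √124)/12.
  ⇒ x = -7/6 - sqrt(31)/6 ≈ -2.0946, -7/6 + sqrt(31)/6 ≈ -0.2387

f''(x) = 12*x + 14
Second-derivative test at each critical point:
  f''(-2.0946) = -11.1355 < 0 → local maximum
  f''(-0.2387) = 11.1355 > 0 → local minimum

Critical points: x = -7/6 - sqrt(31)/6 ≈ -2.0946 (local maximum); x = -7/6 + sqrt(31)/6 ≈ -0.2387 (local minimum)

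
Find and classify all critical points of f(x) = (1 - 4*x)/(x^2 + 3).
f'(x) = 2*(2*x^2 - x - 6)/(x^4 + 6*x^2 + 9)

Solve f'(x) = 0:
  f'(x) = 2*(x - 2)*(2*x + 3)/(x^2 + 3)^2; the denominator is positive wherever f is defined, so f'(x) = 0 ⇔ 4*x^2 - 2*x - 12 = 0.
  Factor: 4*x^2 - 2*x - 12 = 2*(x - 2)*(2*x + 3) = 0.
  ⇒ x = -3/2, 2

f''(x) = 2*(4*x^2*(1 - 4*x) + (12*x - 1)*(x^2 + 3))/(x^2 + 3)^3
Second-derivative test at each critical point:
  f''(-3/2) = -32/63 < 0 → local maximum
  f''(2) = 2/7 > 0 → local minimum

Critical points: x = -3/2 (local maximum); x = 2 (local minimum)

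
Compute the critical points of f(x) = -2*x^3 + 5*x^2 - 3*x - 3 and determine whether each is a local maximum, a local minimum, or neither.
f'(x) = -6*x^2 + 10*x - 3

Solve f'(x) = 0:
  6*x^2 - 10*x + 3 = 0 has no rational roots; quadratic formula: x = (10 ± √28)/12.
  ⇒ x = 5/6 - sqrt(7)/6 ≈ 0.3924, sqrt(7)/6 + 5/6 ≈ 1.2743

f''(x) = 10 - 12*x
Second-derivative test at each critical point:
  f''(0.3924) = 5.2915 > 0 → local minimum
  f''(1.2743) = -5.2915 < 0 → local maximum

Critical points: x = 5/6 - sqrt(7)/6 ≈ 0.3924 (local minimum); x = sqrt(7)/6 + 5/6 ≈ 1.2743 (local maximum)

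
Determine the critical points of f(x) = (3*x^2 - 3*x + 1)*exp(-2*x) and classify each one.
f'(x) = (-6*x^2 + 12*x - 5)*exp(-2*x)

Solve f'(x) = 0:
  f'(x) = (-6*x^2 + 12*x - 5)·exp(-2*x) and exp(-2*x) > 0 for every x, so f'(x) = 0 ⇔ -6*x^2 + 12*x - 5 = 0.
  6*x^2 - 12*x + 5 = 0 has no rational roots; quadratic formula: x = (12 ± √24)/12.
  ⇒ x = 1 - sqrt(6)/6 ≈ 0.5918, sqrt(6)/6 + 1 ≈ 1.4082

f''(x) = 2*(6*x^2 - 18*x + 11)*exp(-2*x)
Second-derivative test at each critical point:
  f''(0.5918) = 1.5001 > 0 → local minimum
  f''(1.4082) = -0.2930 < 0 → local maximum

Critical points: x = 1 - sqrt(6)/6 ≈ 0.5918 (local minimum); x = sqrt(6)/6 + 1 ≈ 1.4082 (local maximum)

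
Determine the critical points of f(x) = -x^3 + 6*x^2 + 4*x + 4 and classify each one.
f'(x) = -3*x^2 + 12*x + 4

Solve f'(x) = 0:
  3*x^2 - 12*x - 4 = 0 has no rational roots; quadratic formula: x = (12 ± √192)/6.
  ⇒ x = 2 - 4*sqrt(3)/3 ≈ -0.3094, 2 + 4*sqrt(3)/3 ≈ 4.3094

f''(x) = 12 - 6*x
Second-derivative test at each critical point:
  f''(-0.3094) = 13.8564 > 0 → local minimum
  f''(4.3094) = -13.8564 < 0 → local maximum

Critical points: x = 2 - 4*sqrt(3)/3 ≈ -0.3094 (local minimum); x = 2 + 4*sqrt(3)/3 ≈ 4.3094 (local maximum)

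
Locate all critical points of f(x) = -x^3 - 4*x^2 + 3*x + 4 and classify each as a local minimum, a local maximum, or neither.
f'(x) = -3*x^2 - 8*x + 3

Solve f'(x) = 0:
  Factor: -3*x^2 - 8*x + 3 = -(x + 3)*(3*x - 1) = 0.
  ⇒ x = -3, 1/3

f''(x) = -6*x - 8
Second-derivative test at each critical point:
  f''(-3) = 10 > 0 → local minimum
  f''(1/3) = -10 < 0 → local maximum

Critical points: x = -3 (local minimum); x = 1/3 (local maximum)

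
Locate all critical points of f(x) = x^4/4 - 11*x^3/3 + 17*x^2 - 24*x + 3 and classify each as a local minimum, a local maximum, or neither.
f'(x) = x^3 - 11*x^2 + 34*x - 24

Solve f'(x) = 0:
  Factor: x^3 - 11*x^2 + 34*x - 24 = (x - 6)*(x - 4)*(x - 1) = 0.
  ⇒ x = 1, 4, 6

f''(x) = 3*x^2 - 22*x + 34
Second-derivative test at each critical point:
  f''(1) = 15 > 0 → local minimum
  f''(4) = -6 < 0 → local maximum
  f''(6) = 10 > 0 → local minimum

Critical points: x = 1 (local minimum); x = 4 (local maximum); x = 6 (local minimum)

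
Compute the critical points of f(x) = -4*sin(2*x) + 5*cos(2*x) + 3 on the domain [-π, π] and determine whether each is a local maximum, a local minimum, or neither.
f'(x) = -10*sin(2*x) - 8*cos(2*x)

Solve f'(x) = 0 on [-π, π]:
  f'(x) = 0 ⇔ -4*cos(2*x) = 5*sin(2*x) ⇔ tan(2*x) = -4/5, i.e. 2*x = arctan(-4/5) + nπ; keep the solutions lying in [-π, π].
  ⇒ x = -pi/2 - atan(4/5)/2 ≈ -1.9082, -atan(4/5)/2 ≈ -0.3374, -atan(4/5)/2 + pi/2 ≈ 1.2334, pi - atan(4/5)/2 ≈ 2.8042

f''(x) = 16*sin(2*x) - 20*cos(2*x)
Second-derivative test at each critical point:
  f''(-1.9082) = 25.6125 > 0 → local minimum
  f''(-0.3374) = -25.6125 < 0 → local maximum
  f''(1.2334) = 25.6125 > 0 → local minimum
  f''(2.8042) = -25.6125 < 0 → local maximum

Critical points: x = -pi/2 - atan(4/5)/2 ≈ -1.9082 (local minimum); x = -atan(4/5)/2 ≈ -0.3374 (local maximum); x = -atan(4/5)/2 + pi/2 ≈ 1.2334 (local minimum); x = pi - atan(4/5)/2 ≈ 2.8042 (local maximum)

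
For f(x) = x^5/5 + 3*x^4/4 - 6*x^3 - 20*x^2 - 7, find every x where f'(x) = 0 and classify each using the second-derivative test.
f'(x) = x*(x^3 + 3*x^2 - 18*x - 40)

Solve f'(x) = 0:
  Factor: x^4 + 3*x^3 - 18*x^2 - 40*x = x*(x - 4)*(x + 2)*(x + 5) = 0.
  ⇒ x = -5, -2, 0, 4

f''(x) = 4*x^3 + 9*x^2 - 36*x - 40
Second-derivative test at each critical point:
  f''(-5) = -135 < 0 → local maximum
  f''(-2) = 36 > 0 → local minimum
  f''(0) = -40 < 0 → local maximum
  f''(4) = 216 > 0 → local minimum

Critical points: x = -5 (local maximum); x = -2 (local minimum); x = 0 (local maximum); x = 4 (local minimum)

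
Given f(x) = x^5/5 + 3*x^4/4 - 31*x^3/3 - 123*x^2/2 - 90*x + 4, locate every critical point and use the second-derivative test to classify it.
f'(x) = x^4 + 3*x^3 - 31*x^2 - 123*x - 90

Solve f'(x) = 0:
  Factor: x^4 + 3*x^3 - 31*x^2 - 123*x - 90 = (x - 6)*(x + 1)*(x + 3)*(x + 5) = 0.
  ⇒ x = -5, -3, -1, 6

f''(x) = 4*x^3 + 9*x^2 - 62*x - 123
Second-derivative test at each critical point:
  f''(-5) = -88 < 0 → local maximum
  f''(-3) = 36 > 0 → local minimum
  f''(-1) = -56 < 0 → local maximum
  f''(6) = 693 > 0 → local minimum

Critical points: x = -5 (local maximum); x = -3 (local minimum); x = -1 (local maximum); x = 6 (local minimum)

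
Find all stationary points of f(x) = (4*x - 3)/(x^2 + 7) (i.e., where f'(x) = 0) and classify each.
f'(x) = 2*(-2*x^2 + 3*x + 14)/(x^4 + 14*x^2 + 49)

Solve f'(x) = 0:
  f'(x) = -2*(x + 2)*(2*x - 7)/(x^2 + 7)^2; the denominator is positive wherever f is defined, so f'(x) = 0 ⇔ -4*x^2 + 6*x + 28 = 0.
  Factor: -4*x^2 + 6*x + 28 = -2*(x + 2)*(2*x - 7) = 0.
  ⇒ x = -2, 7/2

f''(x) = 2*(4*x^2*(4*x - 3) + 3*(1 - 4*x)*(x^2 + 7))/(x^2 + 7)^3
Second-derivative test at each critical point:
  f''(-2) = 2/11 > 0 → local minimum
  f''(7/2) = -32/539 < 0 → local maximum

Critical points: x = -2 (local minimum); x = 7/2 (local maximum)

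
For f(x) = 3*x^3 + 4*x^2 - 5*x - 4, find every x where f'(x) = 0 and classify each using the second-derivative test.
f'(x) = 9*x^2 + 8*x - 5

Solve f'(x) = 0:
  9*x^2 + 8*x - 5 = 0 has no rational roots; quadratic formula: x = (-8 ± √244)/18.
  ⇒ x = -sqrt(61)/9 - 4/9 ≈ -1.3122, -4/9 + sqrt(61)/9 ≈ 0.4234

f''(x) = 18*x + 8
Second-derivative test at each critical point:
  f''(-1.3122) = -15.6205 < 0 → local maximum
  f''(0.4234) = 15.6205 > 0 → local minimum

Critical points: x = -sqrt(61)/9 - 4/9 ≈ -1.3122 (local maximum); x = -4/9 + sqrt(61)/9 ≈ 0.4234 (local minimum)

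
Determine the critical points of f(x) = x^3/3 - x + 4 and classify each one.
f'(x) = x^2 - 1

Solve f'(x) = 0:
  Factor: x^2 - 1 = (x - 1)*(x + 1) = 0.
  ⇒ x = -1, 1

f''(x) = 2*x
Second-derivative test at each critical point:
  f''(-1) = -2 < 0 → local maximum
  f''(1) = 2 > 0 → local minimum

Critical points: x = -1 (local maximum); x = 1 (local minimum)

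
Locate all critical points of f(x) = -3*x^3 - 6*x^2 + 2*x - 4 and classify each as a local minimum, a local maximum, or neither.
f'(x) = -9*x^2 - 12*x + 2

Solve f'(x) = 0:
  9*x^2 + 12*x - 2 = 0 has no rational roots; quadratic formula: x = (-12 ± √216)/18.
  ⇒ x = -sqrt(6)/3 - 2/3 ≈ -1.4832, -2/3 + sqrt(6)/3 ≈ 0.1498

f''(x) = -18*x - 12
Second-derivative test at each critical point:
  f''(-1.4832) = 14.6969 > 0 → local minimum
  f''(0.1498) = -14.6969 < 0 → local maximum

Critical points: x = -sqrt(6)/3 - 2/3 ≈ -1.4832 (local minimum); x = -2/3 + sqrt(6)/3 ≈ 0.1498 (local maximum)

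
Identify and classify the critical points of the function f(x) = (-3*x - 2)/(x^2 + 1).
f'(x) = (3*x^2 + 4*x - 3)/(x^4 + 2*x^2 + 1)

Solve f'(x) = 0:
  f'(x) = (3*x^2 + 4*x - 3)/(x^2 + 1)^2; the denominator is positive wherever f is defined, so f'(x) = 0 ⇔ 3*x^2 + 4*x - 3 = 0.
  3*x^2 + 4*x - 3 = 0 has no rational roots; quadratic formula: x = (-4 ± √52)/6.
  ⇒ x = -sqrt(13)/3 - 2/3 ≈ -1.8685, -2/3 + sqrt(13)/3 ≈ 0.5352

f''(x) = 2*(-4*x^2*(3*x + 2) + (9*x + 2)*(x^2 + 1))/(x^2 + 1)^3
Second-derivative test at each critical point:
  f''(-1.8685) = -0.3575 < 0 → local maximum
  f''(0.5352) = 4.3575 > 0 → local minimum

Critical points: x = -sqrt(13)/3 - 2/3 ≈ -1.8685 (local maximum); x = -2/3 + sqrt(13)/3 ≈ 0.5352 (local minimum)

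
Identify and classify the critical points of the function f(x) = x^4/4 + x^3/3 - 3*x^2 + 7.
f'(x) = x*(x^2 + x - 6)

Solve f'(x) = 0:
  Factor: x^3 + x^2 - 6*x = x*(x - 2)*(x + 3) = 0.
  ⇒ x = -3, 0, 2

f''(x) = 3*x^2 + 2*x - 6
Second-derivative test at each critical point:
  f''(-3) = 15 > 0 → local minimum
  f''(0) = -6 < 0 → local maximum
  f''(2) = 10 > 0 → local minimum

Critical points: x = -3 (local minimum); x = 0 (local maximum); x = 2 (local minimum)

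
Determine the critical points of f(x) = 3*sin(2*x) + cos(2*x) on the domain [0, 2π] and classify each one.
f'(x) = -2*sin(2*x) + 6*cos(2*x)

Solve f'(x) = 0 on [0, 2π]:
  f'(x) = 0 ⇔ 3*cos(2*x) = sin(2*x) ⇔ tan(2*x) = 3, i.e. 2*x = arctan(3) + nπ; keep the solutions lying in [0, 2π].
  ⇒ x = atan(3)/2 ≈ 0.6245, atan(3)/2 + pi/2 ≈ 2.1953, atan(3)/2 + pi ≈ 3.7661, atan(3)/2 + 3*pi/2 ≈ 5.3369

f''(x) = -12*sin(2*x) - 4*cos(2*x)
Second-derivative test at each critical point:
  f''(0.6245) = -12.6491 < 0 → local maximum
  f''(2.1953) = 12.6491 > 0 → local minimum
  f''(3.7661) = -12.6491 < 0 → local maximum
  f''(5.3369) = 12.6491 > 0 → local minimum

Critical points: x = atan(3)/2 ≈ 0.6245 (local maximum); x = atan(3)/2 + pi/2 ≈ 2.1953 (local minimum); x = atan(3)/2 + pi ≈ 3.7661 (local maximum); x = atan(3)/2 + 3*pi/2 ≈ 5.3369 (local minimum)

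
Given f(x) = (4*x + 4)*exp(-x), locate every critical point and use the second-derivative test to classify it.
f'(x) = -4*x*exp(-x)

Solve f'(x) = 0:
  f'(x) = (-4*x)·exp(-x) and exp(-x) > 0 for every x, so f'(x) = 0 ⇔ -4*x = 0.
  -4*x = 0.
  ⇒ x = 0

f''(x) = 4*(x - 1)*exp(-x)
Second-derivative test at each critical point:
  f''(0) = -4 < 0 → local maximum

Critical points: x = 0 (local maximum)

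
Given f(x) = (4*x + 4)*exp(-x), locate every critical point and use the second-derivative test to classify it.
f'(x) = -4*x*exp(-x)

Solve f'(x) = 0:
  f'(x) = (-4*x)·exp(-x) and exp(-x) > 0 for every x, so f'(x) = 0 ⇔ -4*x = 0.
  -4*x = 0.
  ⇒ x = 0

f''(x) = 4*(x - 1)*exp(-x)
Second-derivative test at each critical point:
  f''(0) = -4 < 0 → local maximum

Critical points: x = 0 (local maximum)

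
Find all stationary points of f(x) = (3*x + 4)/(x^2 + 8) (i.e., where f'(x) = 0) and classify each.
f'(x) = (-3*x^2 - 8*x + 24)/(x^4 + 16*x^2 + 64)

Solve f'(x) = 0:
  f'(x) = -(3*x^2 + 8*x - 24)/(x^2 + 8)^2; the denominator is positive wherever f is defined, so f'(x) = 0 ⇔ -3*x^2 - 8*x + 24 = 0.
  3*x^2 + 8*x - 24 = 0 has no rational roots; quadratic formula: x = (-8 ± √352)/6.
  ⇒ x = -2*sqrt(22)/3 - 4/3 ≈ -4.4603, -4/3 + 2*sqrt(22)/3 ≈ 1.7936

f''(x) = 2*(4*x^2*(3*x + 4) - (9*x + 4)*(x^2 + 8))/(x^2 + 8)^3
Second-derivative test at each critical point:
  f''(-4.4603) = 0.0241 > 0 → local minimum
  f''(1.7936) = -0.1491 < 0 → local maximum

Critical points: x = -2*sqrt(22)/3 - 4/3 ≈ -4.4603 (local minimum); x = -4/3 + 2*sqrt(22)/3 ≈ 1.7936 (local maximum)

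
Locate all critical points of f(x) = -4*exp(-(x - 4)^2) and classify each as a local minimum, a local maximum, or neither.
f'(x) = 8*(x - 4)*exp(-(x - 4)^2)

Solve f'(x) = 0:
  f'(x) = (8*x - 32)·exp(-(x - 4)^2) and exp(-(x - 4)^2) > 0 for every x, so f'(x) = 0 ⇔ 8*x - 32 = 0.
  Factor: 8*x - 32 = 8*(x - 4) = 0.
  ⇒ x = 4

f''(x) = 8*(1 - 2*(x - 4)^2)*exp(-(x - 4)^2)
Second-derivative test at each critical point:
  f''(4) = 8 > 0 → local minimum

Critical points: x = 4 (local minimum)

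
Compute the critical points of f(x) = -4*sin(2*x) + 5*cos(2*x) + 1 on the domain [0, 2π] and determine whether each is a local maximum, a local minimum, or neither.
f'(x) = -10*sin(2*x) - 8*cos(2*x)

Solve f'(x) = 0 on [0, 2π]:
  f'(x) = 0 ⇔ -4*cos(2*x) = 5*sin(2*x) ⇔ tan(2*x) = -4/5, i.e. 2*x = arctan(-4/5) + nπ; keep the solutions lying in [0, 2π].
  ⇒ x = -atan(4/5)/2 + pi/2 ≈ 1.2334, pi - atan(4/5)/2 ≈ 2.8042, -atan(4/5)/2 + 3*pi/2 ≈ 4.3750, -atan(4/5)/2 + 2*pi ≈ 5.9458

f''(x) = 16*sin(2*x) - 20*cos(2*x)
Second-derivative test at each critical point:
  f''(1.2334) = 25.6125 > 0 → local minimum
  f''(2.8042) = -25.6125 < 0 → local maximum
  f''(4.3750) = 25.6125 > 0 → local minimum
  f''(5.9458) = -25.6125 < 0 → local maximum

Critical points: x = -atan(4/5)/2 + pi/2 ≈ 1.2334 (local minimum); x = pi - atan(4/5)/2 ≈ 2.8042 (local maximum); x = -atan(4/5)/2 + 3*pi/2 ≈ 4.3750 (local minimum); x = -atan(4/5)/2 + 2*pi ≈ 5.9458 (local maximum)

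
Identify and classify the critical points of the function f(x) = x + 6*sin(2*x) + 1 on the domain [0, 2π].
f'(x) = 12*cos(2*x) + 1

Solve f'(x) = 0 on [0, 2π]:
  f'(x) = 0 ⇔ cos(2*x) = -1/12, i.e. 2*x = ±arccos(-1/12) + 2nπ; keep the solutions lying in [0, 2π].
  ⇒ x = acos(-1/12)/2 ≈ 0.8271, pi - acos(-1/12)/2 ≈ 2.3145, acos(-1/12)/2 + pi ≈ 3.9687, -acos(-1/12)/2 + 2*pi ≈ 5.4561

f''(x) = -24*sin(2*x)
Second-derivative test at each critical point:
  f''(0.8271) = -23.9165 < 0 → local maximum
  f''(2.3145) = 23.9165 > 0 → local minimum
  f''(3.9687) = -23.9165 < 0 → local maximum
  f''(5.4561) = 23.9165 > 0 → local minimum

Critical points: x = acos(-1/12)/2 ≈ 0.8271 (local maximum); x = pi - acos(-1/12)/2 ≈ 2.3145 (local minimum); x = acos(-1/12)/2 + pi ≈ 3.9687 (local maximum); x = -acos(-1/12)/2 + 2*pi ≈ 5.4561 (local minimum)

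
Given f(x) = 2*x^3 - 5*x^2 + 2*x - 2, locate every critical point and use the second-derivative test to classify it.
f'(x) = 6*x^2 - 10*x + 2

Solve f'(x) = 0:
  Factor: 6*x^2 - 10*x + 2 = 2*(3*x^2 - 5*x + 1); 3*x^2 - 5*x + 1 = 0 has no rational roots; quadratic formula: x = (5 ± √13)/6.
  ⇒ x = 5/6 - sqrt(13)/6 ≈ 0.2324, sqrt(13)/6 + 5/6 ≈ 1.4343

f''(x) = 12*x - 10
Second-derivative test at each critical point:
  f''(0.2324) = -7.2111 < 0 → local maximum
  f''(1.4343) = 7.2111 > 0 → local minimum

Critical points: x = 5/6 - sqrt(13)/6 ≈ 0.2324 (local maximum); x = sqrt(13)/6 + 5/6 ≈ 1.4343 (local minimum)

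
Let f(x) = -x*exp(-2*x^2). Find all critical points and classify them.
f'(x) = (4*x^2 - 1)*exp(-2*x^2)

Solve f'(x) = 0:
  f'(x) = (4*x^2 - 1)·exp(-2*x^2) and exp(-2*x^2) > 0 for every x, so f'(x) = 0 ⇔ 4*x^2 - 1 = 0.
  Factor: 4*x^2 - 1 = (2*x - 1)*(2*x + 1) = 0.
  ⇒ x = -1/2, 1/2

f''(x) = (-16*x^3 + 12*x)*exp(-2*x^2)
Second-derivative test at each critical point:
  f''(-1/2) = -2.4261 < 0 → local maximum
  f''(1/2) = 2.4261 > 0 → local minimum

Critical points: x = -1/2 (local maximum); x = 1/2 (local minimum)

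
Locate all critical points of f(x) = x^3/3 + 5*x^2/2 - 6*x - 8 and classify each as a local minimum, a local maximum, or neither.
f'(x) = x^2 + 5*x - 6

Solve f'(x) = 0:
  Factor: x^2 + 5*x - 6 = (x - 1)*(x + 6) = 0.
  ⇒ x = -6, 1

f''(x) = 2*x + 5
Second-derivative test at each critical point:
  f''(-6) = -7 < 0 → local maximum
  f''(1) = 7 > 0 → local minimum

Critical points: x = -6 (local maximum); x = 1 (local minimum)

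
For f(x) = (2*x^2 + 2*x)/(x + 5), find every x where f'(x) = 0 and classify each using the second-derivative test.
f'(x) = 2*(x^2 + 10*x + 5)/(x^2 + 10*x + 25)

Solve f'(x) = 0:
  f'(x) = 2*(x^2 + 10*x + 5)/(x + 5)^2; the denominator is positive wherever f is defined, so f'(x) = 0 ⇔ 2*x^2 + 20*x + 10 = 0.
  Factor: 2*x^2 + 20*x + 10 = 2*(x^2 + 10*x + 5); x^2 + 10*x + 5 = 0 has no rational roots; quadratic formula: x = (-10 ± √80)/2.
  ⇒ x = -5 - 2*sqrt(5) ≈ -9.4721, -5 + 2*sqrt(5) ≈ -0.5279

f''(x) = 80/(x^3 + 15*x^2 + 75*x + 125)
Second-derivative test at each critical point:
  f''(-9.4721) = -0.8944 < 0 → local maximum
  f''(-0.5279) = 0.8944 > 0 → local minimum

Critical points: x = -5 - 2*sqrt(5) ≈ -9.4721 (local maximum); x = -5 + 2*sqrt(5) ≈ -0.5279 (local minimum)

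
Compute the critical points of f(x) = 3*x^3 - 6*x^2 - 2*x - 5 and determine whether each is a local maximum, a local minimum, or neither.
f'(x) = 9*x^2 - 12*x - 2

Solve f'(x) = 0:
  9*x^2 - 12*x - 2 = 0 has no rational roots; quadratic formula: x = (12 ± √216)/18.
  ⇒ x = 2/3 - sqrt(6)/3 ≈ -0.1498, 2/3 + sqrt(6)/3 ≈ 1.4832

f''(x) = 18*x - 12
Second-derivative test at each critical point:
  f''(-0.1498) = -14.6969 < 0 → local maximum
  f''(1.4832) = 14.6969 > 0 → local minimum

Critical points: x = 2/3 - sqrt(6)/3 ≈ -0.1498 (local maximum); x = 2/3 + sqrt(6)/3 ≈ 1.4832 (local minimum)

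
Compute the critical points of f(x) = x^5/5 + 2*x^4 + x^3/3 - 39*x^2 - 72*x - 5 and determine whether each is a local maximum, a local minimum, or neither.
f'(x) = x^4 + 8*x^3 + x^2 - 78*x - 72

Solve f'(x) = 0:
  Factor: x^4 + 8*x^3 + x^2 - 78*x - 72 = (x - 3)*(x + 1)*(x + 4)*(x + 6) = 0.
  ⇒ x = -6, -4, -1, 3

f''(x) = 4*x^3 + 24*x^2 + 2*x - 78
Second-derivative test at each critical point:
  f''(-6) = -90 < 0 → local maximum
  f''(-4) = 42 > 0 → local minimum
  f''(-1) = -60 < 0 → local maximum
  f''(3) = 252 > 0 → local minimum

Critical points: x = -6 (local maximum); x = -4 (local minimum); x = -1 (local maximum); x = 3 (local minimum)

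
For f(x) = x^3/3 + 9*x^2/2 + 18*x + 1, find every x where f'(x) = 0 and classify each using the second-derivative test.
f'(x) = x^2 + 9*x + 18

Solve f'(x) = 0:
  Factor: x^2 + 9*x + 18 = (x + 3)*(x + 6) = 0.
  ⇒ x = -6, -3

f''(x) = 2*x + 9
Second-derivative test at each critical point:
  f''(-6) = -3 < 0 → local maximum
  f''(-3) = 3 > 0 → local minimum

Critical points: x = -6 (local maximum); x = -3 (local minimum)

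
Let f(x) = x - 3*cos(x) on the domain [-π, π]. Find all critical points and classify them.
f'(x) = 3*sin(x) + 1

Solve f'(x) = 0 on [-π, π]:
  f'(x) = 0 ⇔ sin(x) = -1/3, i.e. x = arcsin(-1/3) + 2nπ or x = π − arcsin(-1/3) + 2nπ; keep the solutions lying in [-π, π].
  ⇒ x = -pi + asin(1/3) ≈ -2.8018, -asin(1/3) ≈ -0.3398

f''(x) = 3*cos(x)
Second-derivative test at each critical point:
  f''(-2.8018) = -2.8284 < 0 → local maximum
  f''(-0.3398) = 2.8284 > 0 → local minimum

Critical points: x = -pi + asin(1/3) ≈ -2.8018 (local maximum); x = -asin(1/3) ≈ -0.3398 (local minimum)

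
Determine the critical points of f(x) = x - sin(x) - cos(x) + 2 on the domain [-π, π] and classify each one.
f'(x) = sin(x) - cos(x) + 1

Solve f'(x) = 0 on [-π, π]:
  f'(x) = 0 ⇔ sin(x) - cos(x) = -1. Write the left side as R·cos(x + φ) with R = √((-1)² + (-1)²) = sqrt(2), cos φ = -sqrt(2)/2, sin φ = -sqrt(2)/2; then cos(x + φ) = -sqrt(2)/2. Solve for x and keep the solutions lying in [-π, π].
  ⇒ x = -pi/2 ≈ -1.5708, 0

f''(x) = sin(x) + cos(x)
Second-derivative test at each critical point:
  f''(-1.5708) = -1 < 0 → local maximum
  f''(0) = 1 > 0 → local minimum

Critical points: x = -pi/2 ≈ -1.5708 (local maximum); x = 0 (local minimum)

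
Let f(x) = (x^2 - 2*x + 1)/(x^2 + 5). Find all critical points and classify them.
f'(x) = 2*(x^2 + 4*x - 5)/(x^4 + 10*x^2 + 25)

Solve f'(x) = 0:
  f'(x) = 2*(x - 1)*(x + 5)/(x^2 + 5)^2; the denominator is positive wherever f is defined, so f'(x) = 0 ⇔ 2*x^2 + 8*x - 10 = 0.
  Factor: 2*x^2 + 8*x - 10 = 2*(x - 1)*(x + 5) = 0.
  ⇒ x = -5, 1

f''(x) = 4*(-x^3 - 6*x^2 + 15*x + 10)/(x^6 + 15*x^4 + 75*x^2 + 125)
Second-derivative test at each critical point:
  f''(-5) = -1/75 < 0 → local maximum
  f''(1) = 1/3 > 0 → local minimum

Critical points: x = -5 (local maximum); x = 1 (local minimum)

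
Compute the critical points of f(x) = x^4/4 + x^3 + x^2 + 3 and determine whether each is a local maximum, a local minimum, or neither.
f'(x) = x*(x^2 + 3*x + 2)

Solve f'(x) = 0:
  Factor: x^3 + 3*x^2 + 2*x = x*(x + 1)*(x + 2) = 0.
  ⇒ x = -2, -1, 0

f''(x) = 3*x^2 + 6*x + 2
Second-derivative test at each critical point:
  f''(-2) = 2 > 0 → local minimum
  f''(-1) = -1 < 0 → local maximum
  f''(0) = 2 > 0 → local minimum

Critical points: x = -2 (local minimum); x = -1 (local maximum); x = 0 (local minimum)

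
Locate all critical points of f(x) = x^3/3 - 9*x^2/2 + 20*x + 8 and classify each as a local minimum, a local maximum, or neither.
f'(x) = x^2 - 9*x + 20

Solve f'(x) = 0:
  Factor: x^2 - 9*x + 20 = (x - 5)*(x - 4) = 0.
  ⇒ x = 4, 5

f''(x) = 2*x - 9
Second-derivative test at each critical point:
  f''(4) = -1 < 0 → local maximum
  f''(5) = 1 > 0 → local minimum

Critical points: x = 4 (local maximum); x = 5 (local minimum)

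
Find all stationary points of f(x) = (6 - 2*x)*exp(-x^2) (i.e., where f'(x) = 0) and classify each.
f'(x) = 2*(2*x*(x - 3) - 1)*exp(-x^2)

Solve f'(x) = 0:
  f'(x) = (4*x^2 - 12*x - 2)·exp(-x^2) and exp(-x^2) > 0 for every x, so f'(x) = 0 ⇔ 4*x^2 - 12*x - 2 = 0.
  Factor: 4*x^2 - 12*x - 2 = 2*(2*x^2 - 6*x - 1); 2*x^2 - 6*x - 1 = 0 has no rational roots; quadratic formula: x = (6 ± √44)/4.
  ⇒ x = 3/2 - sqrt(11)/2 ≈ -0.1583, 3/2 + sqrt(11)/2 ≈ 3.1583

f''(x) = 4*(2*x^2*(3 - x) + 3*x - 3)*exp(-x^2)
Second-derivative test at each critical point:
  f''(-0.1583) = -12.9381 < 0 → local maximum
  f''(3.1583) = 0.0006 > 0 → local minimum

Critical points: x = 3/2 - sqrt(11)/2 ≈ -0.1583 (local maximum); x = 3/2 + sqrt(11)/2 ≈ 3.1583 (local minimum)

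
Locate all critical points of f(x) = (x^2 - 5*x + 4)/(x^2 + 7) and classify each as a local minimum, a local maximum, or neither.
f'(x) = (5*x^2 + 6*x - 35)/(x^4 + 14*x^2 + 49)

Solve f'(x) = 0:
  f'(x) = (5*x^2 + 6*x - 35)/(x^2 + 7)^2; the denominator is positive wherever f is defined, so f'(x) = 0 ⇔ 5*x^2 + 6*x - 35 = 0.
  5*x^2 + 6*x - 35 = 0 has no rational roots; quadratic formula: x = (-6 ± √736)/10.
  ⇒ x = -2*sqrt(46)/5 - 3/5 ≈ -3.3129, -3/5 + 2*sqrt(46)/5 ≈ 2.1129

f''(x) = 2*(-5*x^3 - 9*x^2 + 105*x + 21)/(x^6 + 21*x^4 + 147*x^2 + 343)
Second-derivative test at each critical point:
  f''(-3.3129) = -0.0840 < 0 → local maximum
  f''(2.1129) = 0.2064 > 0 → local minimum

Critical points: x = -2*sqrt(46)/5 - 3/5 ≈ -3.3129 (local maximum); x = -3/5 + 2*sqrt(46)/5 ≈ 2.1129 (local minimum)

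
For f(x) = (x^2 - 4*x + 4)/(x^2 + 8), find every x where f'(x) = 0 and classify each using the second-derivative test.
f'(x) = 4*(x^2 + 2*x - 8)/(x^4 + 16*x^2 + 64)

Solve f'(x) = 0:
  f'(x) = 4*(x - 2)*(x + 4)/(x^2 + 8)^2; the denominator is positive wherever f is defined, so f'(x) = 0 ⇔ 4*x^2 + 8*x - 32 = 0.
  Factor: 4*x^2 + 8*x - 32 = 4*(x - 2)*(x + 4) = 0.
  ⇒ x = -4, 2

f''(x) = 8*(-x^3 - 3*x^2 + 24*x + 8)/(x^6 + 24*x^4 + 192*x^2 + 512)
Second-derivative test at each critical point:
  f''(-4) = -1/24 < 0 → local maximum
  f''(2) = 1/6 > 0 → local minimum

Critical points: x = -4 (local maximum); x = 2 (local minimum)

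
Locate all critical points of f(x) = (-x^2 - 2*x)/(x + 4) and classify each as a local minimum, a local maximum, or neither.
f'(x) = (-x^2 - 8*x - 8)/(x^2 + 8*x + 16)

Solve f'(x) = 0:
  f'(x) = -(x^2 + 8*x + 8)/(x + 4)^2; the denominator is positive wherever f is defined, so f'(x) = 0 ⇔ -x^2 - 8*x - 8 = 0.
  x^2 + 8*x + 8 = 0 has no rational roots; quadratic formula: x = (-8 ± √32)/2.
  ⇒ x = -4 - 2*sqrt(2) ≈ -6.8284, -4 + 2*sqrt(2) ≈ -1.1716

f''(x) = -16/(x^3 + 12*x^2 + 48*x + 64)
Second-derivative test at each critical point:
  f''(-6.8284) = 0.7071 > 0 → local minimum
  f''(-1.1716) = -0.7071 < 0 → local maximum

Critical points: x = -4 - 2*sqrt(2) ≈ -6.8284 (local minimum); x = -4 + 2*sqrt(2) ≈ -1.1716 (local maximum)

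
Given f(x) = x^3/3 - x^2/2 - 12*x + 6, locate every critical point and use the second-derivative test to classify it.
f'(x) = x^2 - x - 12

Solve f'(x) = 0:
  Factor: x^2 - x - 12 = (x - 4)*(x + 3) = 0.
  ⇒ x = -3, 4

f''(x) = 2*x - 1
Second-derivative test at each critical point:
  f''(-3) = -7 < 0 → local maximum
  f''(4) = 7 > 0 → local minimum

Critical points: x = -3 (local maximum); x = 4 (local minimum)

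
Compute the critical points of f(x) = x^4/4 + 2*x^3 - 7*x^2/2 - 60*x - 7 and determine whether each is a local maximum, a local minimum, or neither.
f'(x) = x^3 + 6*x^2 - 7*x - 60

Solve f'(x) = 0:
  Factor: x^3 + 6*x^2 - 7*x - 60 = (x - 3)*(x + 4)*(x + 5) = 0.
  ⇒ x = -5, -4, 3

f''(x) = 3*x^2 + 12*x - 7
Second-derivative test at each critical point:
  f''(-5) = 8 > 0 → local minimum
  f''(-4) = -7 < 0 → local maximum
  f''(3) = 56 > 0 → local minimum

Critical points: x = -5 (local minimum); x = -4 (local maximum); x = 3 (local minimum)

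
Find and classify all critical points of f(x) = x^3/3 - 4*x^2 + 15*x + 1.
f'(x) = x^2 - 8*x + 15

Solve f'(x) = 0:
  Factor: x^2 - 8*x + 15 = (x - 5)*(x - 3) = 0.
  ⇒ x = 3, 5

f''(x) = 2*x - 8
Second-derivative test at each critical point:
  f''(3) = -2 < 0 → local maximum
  f''(5) = 2 > 0 → local minimum

Critical points: x = 3 (local maximum); x = 5 (local minimum)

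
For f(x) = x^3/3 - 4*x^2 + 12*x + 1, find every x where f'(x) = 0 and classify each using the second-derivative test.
f'(x) = x^2 - 8*x + 12

Solve f'(x) = 0:
  Factor: x^2 - 8*x + 12 = (x - 6)*(x - 2) = 0.
  ⇒ x = 2, 6

f''(x) = 2*x - 8
Second-derivative test at each critical point:
  f''(2) = -4 < 0 → local maximum
  f''(6) = 4 > 0 → local minimum

Critical points: x = 2 (local maximum); x = 6 (local minimum)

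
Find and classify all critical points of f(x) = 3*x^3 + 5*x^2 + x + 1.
f'(x) = 9*x^2 + 10*x + 1

Solve f'(x) = 0:
  Factor: 9*x^2 + 10*x + 1 = (x + 1)*(9*x + 1) = 0.
  ⇒ x = -1, -1/9

f''(x) = 18*x + 10
Second-derivative test at each critical point:
  f''(-1) = -8 < 0 → local maximum
  f''(-1/9) = 8 > 0 → local minimum

Critical points: x = -1 (local maximum); x = -1/9 (local minimum)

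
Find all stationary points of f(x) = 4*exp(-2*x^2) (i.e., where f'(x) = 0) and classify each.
f'(x) = -16*x*exp(-2*x^2)

Solve f'(x) = 0:
  f'(x) = (-16*x)·exp(-2*x^2) and exp(-2*x^2) > 0 for every x, so f'(x) = 0 ⇔ -16*x = 0.
  -16*x = 0.
  ⇒ x = 0

f''(x) = 16*(4*x^2 - 1)*exp(-2*x^2)
Second-derivative test at each critical point:
  f''(0) = -16 < 0 → local maximum

Critical points: x = 0 (local maximum)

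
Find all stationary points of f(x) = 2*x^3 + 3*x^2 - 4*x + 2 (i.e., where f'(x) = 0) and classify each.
f'(x) = 6*x^2 + 6*x - 4

Solve f'(x) = 0:
  Factor: 6*x^2 + 6*x - 4 = 2*(3*x^2 + 3*x - 2); 3*x^2 + 3*x - 2 = 0 has no rational roots; quadratic formula: x = (-3 ± √33)/6.
  ⇒ x = -sqrt(33)/6 - 1/2 ≈ -1.4574, -1/2 + sqrt(33)/6 ≈ 0.4574

f''(x) = 12*x + 6
Second-derivative test at each critical point:
  f''(-1.4574) = -11.4891 < 0 → local maximum
  f''(0.4574) = 11.4891 > 0 → local minimum

Critical points: x = -sqrt(33)/6 - 1/2 ≈ -1.4574 (local maximum); x = -1/2 + sqrt(33)/6 ≈ 0.4574 (local minimum)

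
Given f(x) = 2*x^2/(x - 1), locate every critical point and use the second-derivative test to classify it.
f'(x) = 2*x*(x - 2)/(x^2 - 2*x + 1)

Solve f'(x) = 0:
  f'(x) = 2*x*(x - 2)/(x - 1)^2; the denominator is positive wherever f is defined, so f'(x) = 0 ⇔ 2*x^2 - 4*x = 0.
  Factor: 2*x^2 - 4*x = 2*x*(x - 2) = 0.
  ⇒ x = 0, 2

f''(x) = 4/(x^3 - 3*x^2 + 3*x - 1)
Second-derivative test at each critical point:
  f''(0) = -4 < 0 → local maximum
  f''(2) = 4 > 0 → local minimum

Critical points: x = 0 (local maximum); x = 2 (local minimum)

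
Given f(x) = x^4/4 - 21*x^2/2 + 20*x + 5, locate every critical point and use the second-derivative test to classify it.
f'(x) = x^3 - 21*x + 20

Solve f'(x) = 0:
  Factor: x^3 - 21*x + 20 = (x - 4)*(x - 1)*(x + 5) = 0.
  ⇒ x = -5, 1, 4

f''(x) = 3*x^2 - 21
Second-derivative test at each critical point:
  f''(-5) = 54 > 0 → local minimum
  f''(1) = -18 < 0 → local maximum
  f''(4) = 27 > 0 → local minimum

Critical points: x = -5 (local minimum); x = 1 (local maximum); x = 4 (local minimum)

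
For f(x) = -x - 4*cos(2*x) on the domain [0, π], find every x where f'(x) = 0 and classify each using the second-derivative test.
f'(x) = 8*sin(2*x) - 1

Solve f'(x) = 0 on [0, π]:
  f'(x) = 0 ⇔ sin(2*x) = 1/8, i.e. 2*x = arcsin(1/8) + 2nπ or 2*x = π − arcsin(1/8) + 2nπ; keep the solutions lying in [0, π].
  ⇒ x = asin(1/8)/2 ≈ 0.0627, -asin(1/8)/2 + pi/2 ≈ 1.5081

f''(x) = 16*cos(2*x)
Second-derivative test at each critical point:
  f''(0.0627) = 15.8745 > 0 → local minimum
  f''(1.5081) = -15.8745 < 0 → local maximum

Critical points: x = asin(1/8)/2 ≈ 0.0627 (local minimum); x = -asin(1/8)/2 + pi/2 ≈ 1.5081 (local maximum)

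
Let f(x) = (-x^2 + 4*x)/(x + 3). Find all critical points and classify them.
f'(x) = (-x^2 - 6*x + 12)/(x^2 + 6*x + 9)

Solve f'(x) = 0:
  f'(x) = -(x^2 + 6*x - 12)/(x + 3)^2; the denominator is positive wherever f is defined, so f'(x) = 0 ⇔ -x^2 - 6*x + 12 = 0.
  x^2 + 6*x - 12 = 0 has no rational roots; quadratic formula: x = (-6 ± √84)/2.
  ⇒ x = -sqrt(21) - 3 ≈ -7.5826, -3 + sqrt(21) ≈ 1.5826

f''(x) = -42/(x^3 + 9*x^2 + 27*x + 27)
Second-derivative test at each critical point:
  f''(-7.5826) = 0.4364 > 0 → local minimum
  f''(1.5826) = -0.4364 < 0 → local maximum

Critical points: x = -sqrt(21) - 3 ≈ -7.5826 (local minimum); x = -3 + sqrt(21) ≈ 1.5826 (local maximum)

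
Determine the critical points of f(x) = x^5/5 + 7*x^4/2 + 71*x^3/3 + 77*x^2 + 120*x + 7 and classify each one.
f'(x) = x^4 + 14*x^3 + 71*x^2 + 154*x + 120

Solve f'(x) = 0:
  Factor: x^4 + 14*x^3 + 71*x^2 + 154*x + 120 = (x + 2)*(x + 3)*(x + 4)*(x + 5) = 0.
  ⇒ x = -5, -4, -3, -2

f''(x) = 4*x^3 + 42*x^2 + 142*x + 154
Second-derivative test at each critical point:
  f''(-5) = -6 < 0 → local maximum
  f''(-4) = 2 > 0 → local minimum
  f''(-3) = -2 < 0 → local maximum
  f''(-2) = 6 > 0 → local minimum

Critical points: x = -5 (local maximum); x = -4 (local minimum); x = -3 (local maximum); x = -2 (local minimum)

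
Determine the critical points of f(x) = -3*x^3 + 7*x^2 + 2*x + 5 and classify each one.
f'(x) = -9*x^2 + 14*x + 2

Solve f'(x) = 0:
  9*x^2 - 14*x - 2 = 0 has no rational roots; quadratic formula: x = (14 ± √268)/18.
  ⇒ x = 7/9 - sqrt(67)/9 ≈ -0.1317, 7/9 + sqrt(67)/9 ≈ 1.6873

f''(x) = 14 - 18*x
Second-derivative test at each critical point:
  f''(-0.1317) = 16.3707 > 0 → local minimum
  f''(1.6873) = -16.3707 < 0 → local maximum

Critical points: x = 7/9 - sqrt(67)/9 ≈ -0.1317 (local minimum); x = 7/9 + sqrt(67)/9 ≈ 1.6873 (local maximum)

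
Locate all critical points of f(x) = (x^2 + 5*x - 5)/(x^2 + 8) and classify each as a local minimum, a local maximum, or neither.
f'(x) = (-5*x^2 + 26*x + 40)/(x^4 + 16*x^2 + 64)

Solve f'(x) = 0:
  f'(x) = -(5*x^2 - 26*x - 40)/(x^2 + 8)^2; the denominator is positive wherever f is defined, so f'(x) = 0 ⇔ -5*x^2 + 26*x + 40 = 0.
  5*x^2 - 26*x - 40 = 0 has no rational roots; quadratic formula: x = (26 ± √1476)/10.
  ⇒ x = 13/5 - 3*sqrt(41)/5 ≈ -1.2419, 13/5 + 3*sqrt(41)/5 ≈ 6.4419

f''(x) = 2*(5*x^3 - 39*x^2 - 120*x + 104)/(x^6 + 24*x^4 + 192*x^2 + 512)
Second-derivative test at each critical point:
  f''(-1.2419) = 0.4219 > 0 → local minimum
  f''(6.4419) = -0.0157 < 0 → local maximum

Critical points: x = 13/5 - 3*sqrt(41)/5 ≈ -1.2419 (local minimum); x = 13/5 + 3*sqrt(41)/5 ≈ 6.4419 (local maximum)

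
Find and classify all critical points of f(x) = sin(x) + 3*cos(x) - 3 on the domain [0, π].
f'(x) = -3*sin(x) + cos(x)

Solve f'(x) = 0 on [0, π]:
  f'(x) = 0 ⇔ cos(x) = 3*sin(x) ⇔ tan(x) = 1/3, i.e. x = arctan(1/3) + nπ; keep the solutions lying in [0, π].
  ⇒ x = atan(1/3) ≈ 0.3218

f''(x) = -sin(x) - 3*cos(x)
Second-derivative test at each critical point:
  f''(0.3218) = -3.1623 < 0 → local maximum

Critical points: x = atan(1/3) ≈ 0.3218 (local maximum)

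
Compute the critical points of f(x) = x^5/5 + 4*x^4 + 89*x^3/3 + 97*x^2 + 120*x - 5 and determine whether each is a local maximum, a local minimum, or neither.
f'(x) = x^4 + 16*x^3 + 89*x^2 + 194*x + 120

Solve f'(x) = 0:
  Factor: x^4 + 16*x^3 + 89*x^2 + 194*x + 120 = (x + 1)*(x + 4)*(x + 5)*(x + 6) = 0.
  ⇒ x = -6, -5, -4, -1

f''(x) = 4*x^3 + 48*x^2 + 178*x + 194
Second-derivative test at each critical point:
  f''(-6) = -10 < 0 → local maximum
  f''(-5) = 4 > 0 → local minimum
  f''(-4) = -6 < 0 → local maximum
  f''(-1) = 60 > 0 → local minimum

Critical points: x = -6 (local maximum); x = -5 (local minimum); x = -4 (local maximum); x = -1 (local minimum)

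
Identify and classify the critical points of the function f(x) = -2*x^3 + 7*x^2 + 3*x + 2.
f'(x) = -6*x^2 + 14*x + 3

Solve f'(x) = 0:
  6*x^2 - 14*x - 3 = 0 has no rational roots; quadratic formula: x = (14 ± √268)/12.
  ⇒ x = 7/6 - sqrt(67)/6 ≈ -0.1976, 7/6 + sqrt(67)/6 ≈ 2.5309

f''(x) = 14 - 12*x
Second-derivative test at each critical point:
  f''(-0.1976) = 16.3707 > 0 → local minimum
  f''(2.5309) = -16.3707 < 0 → local maximum

Critical points: x = 7/6 - sqrt(67)/6 ≈ -0.1976 (local minimum); x = 7/6 + sqrt(67)/6 ≈ 2.5309 (local maximum)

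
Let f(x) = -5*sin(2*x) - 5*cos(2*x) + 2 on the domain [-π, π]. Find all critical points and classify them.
f'(x) = -10*sqrt(2)*cos(2*x + pi/4)

Solve f'(x) = 0 on [-π, π]:
  f'(x) = 0 ⇔ -5*cos(2*x) = -5*sin(2*x) ⇔ tan(2*x) = 1, i.e. 2*x = arctan(1) + nπ; keep the solutions lying in [-π, π].
  ⇒ x = -7*pi/8 ≈ -2.7489, -3*pi/8 ≈ -1.1781, pi/8 ≈ 0.3927, 5*pi/8 ≈ 1.9635

f''(x) = 20*sqrt(2)*sin(2*x + pi/4)
Second-derivative test at each critical point:
  f''(-2.7489) = 28.2843 > 0 → local minimum
  f''(-1.1781) = -28.2843 < 0 → local maximum
  f''(0.3927) = 28.2843 > 0 → local minimum
  f''(1.9635) = -28.2843 < 0 → local maximum

Critical points: x = -7*pi/8 ≈ -2.7489 (local minimum); x = -3*pi/8 ≈ -1.1781 (local maximum); x = pi/8 ≈ 0.3927 (local minimum); x = 5*pi/8 ≈ 1.9635 (local maximum)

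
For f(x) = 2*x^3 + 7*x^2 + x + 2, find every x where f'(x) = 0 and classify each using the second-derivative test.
f'(x) = 6*x^2 + 14*x + 1

Solve f'(x) = 0:
  6*x^2 + 14*x + 1 = 0 has no rational roots; quadratic formula: x = (-14 ± √172)/12.
  ⇒ x = -7/6 - sqrt(43)/6 ≈ -2.2596, -7/6 + sqrt(43)/6 ≈ -0.0738

f''(x) = 12*x + 14
Second-derivative test at each critical point:
  f''(-2.2596) = -13.1149 < 0 → local maximum
  f''(-0.0738) = 13.1149 > 0 → local minimum

Critical points: x = -7/6 - sqrt(43)/6 ≈ -2.2596 (local maximum); x = -7/6 + sqrt(43)/6 ≈ -0.0738 (local minimum)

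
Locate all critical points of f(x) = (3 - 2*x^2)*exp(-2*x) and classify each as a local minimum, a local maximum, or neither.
f'(x) = 2*(2*x^2 - 2*x - 3)*exp(-2*x)

Solve f'(x) = 0:
  f'(x) = (4*x^2 - 4*x - 6)·exp(-2*x) and exp(-2*x) > 0 for every x, so f'(x) = 0 ⇔ 4*x^2 - 4*x - 6 = 0.
  Factor: 4*x^2 - 4*x - 6 = 2*(2*x^2 - 2*x - 3); 2*x^2 - 2*x - 3 = 0 has no rational roots; quadratic formula: x = (2 ± √28)/4.
  ⇒ x = 1/2 - sqrt(7)/2 ≈ -0.8229, 1/2 + sqrt(7)/2 ≈ 1.8229

f''(x) = 8*(-x^2 + 2*x + 1)*exp(-2*x)
Second-derivative test at each critical point:
  f''(-0.8229) = -54.8719 < 0 → local maximum
  f''(1.8229) = 0.2762 > 0 → local minimum

Critical points: x = 1/2 - sqrt(7)/2 ≈ -0.8229 (local maximum); x = 1/2 + sqrt(7)/2 ≈ 1.8229 (local minimum)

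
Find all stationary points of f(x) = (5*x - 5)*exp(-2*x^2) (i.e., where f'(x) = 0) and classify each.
f'(x) = 5*(-4*x*(x - 1) + 1)*exp(-2*x^2)

Solve f'(x) = 0:
  f'(x) = (-20*x^2 + 20*x + 5)·exp(-2*x^2) and exp(-2*x^2) > 0 for every x, so f'(x) = 0 ⇔ -20*x^2 + 20*x + 5 = 0.
  Factor: -20*x^2 + 20*x + 5 = -5*(4*x^2 - 4*x - 1); 4*x^2 - 4*x - 1 = 0 has no rational roots; quadratic formula: x = (4 ± √32)/8.
  ⇒ x = 1/2 - sqrt(2)/2 ≈ -0.2071, 1/2 + sqrt(2)/2 ≈ 1.2071

f''(x) = 20*(4*x^2*(x - 1) - 3*x + 1)*exp(-2*x^2)
Second-derivative test at each critical point:
  f''(-0.2071) = 25.9590 > 0 → local minimum
  f''(1.2071) = -1.5343 < 0 → local maximum

Critical points: x = 1/2 - sqrt(2)/2 ≈ -0.2071 (local minimum); x = 1/2 + sqrt(2)/2 ≈ 1.2071 (local maximum)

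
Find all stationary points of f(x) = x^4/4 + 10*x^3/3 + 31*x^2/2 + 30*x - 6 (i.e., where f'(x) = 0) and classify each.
f'(x) = x^3 + 10*x^2 + 31*x + 30

Solve f'(x) = 0:
  Factor: x^3 + 10*x^2 + 31*x + 30 = (x + 2)*(x + 3)*(x + 5) = 0.
  ⇒ x = -5, -3, -2

f''(x) = 3*x^2 + 20*x + 31
Second-derivative test at each critical point:
  f''(-5) = 6 > 0 → local minimum
  f''(-3) = -2 < 0 → local maximum
  f''(-2) = 3 > 0 → local minimum

Critical points: x = -5 (local minimum); x = -3 (local maximum); x = -2 (local minimum)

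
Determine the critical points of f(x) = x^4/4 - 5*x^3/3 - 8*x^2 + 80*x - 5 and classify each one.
f'(x) = x^3 - 5*x^2 - 16*x + 80

Solve f'(x) = 0:
  Factor: x^3 - 5*x^2 - 16*x + 80 = (x - 5)*(x - 4)*(x + 4) = 0.
  ⇒ x = -4, 4, 5

f''(x) = 3*x^2 - 10*x - 16
Second-derivative test at each critical point:
  f''(-4) = 72 > 0 → local minimum
  f''(4) = -8 < 0 → local maximum
  f''(5) = 9 > 0 → local minimum

Critical points: x = -4 (local minimum); x = 4 (local maximum); x = 5 (local minimum)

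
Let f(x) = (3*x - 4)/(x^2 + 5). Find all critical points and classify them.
f'(x) = (-3*x^2 + 8*x + 15)/(x^4 + 10*x^2 + 25)

Solve f'(x) = 0:
  f'(x) = -(3*x^2 - 8*x - 15)/(x^2 + 5)^2; the denominator is positive wherever f is defined, so f'(x) = 0 ⇔ -3*x^2 + 8*x + 15 = 0.
  3*x^2 - 8*x - 15 = 0 has no rational roots; quadratic formula: x = (8 ± √244)/6.
  ⇒ x = 4/3 - sqrt(61)/3 ≈ -1.2701, 4/3 + sqrt(61)/3 ≈ 3.9367

f''(x) = 2*(4*x^2*(3*x - 4) + (4 - 9*x)*(x^2 + 5))/(x^2 + 5)^3
Second-derivative test at each critical point:
  f''(-1.2701) = 0.3572 > 0 → local minimum
  f''(3.9367) = -0.0372 < 0 → local maximum

Critical points: x = 4/3 - sqrt(61)/3 ≈ -1.2701 (local minimum); x = 4/3 + sqrt(61)/3 ≈ 3.9367 (local maximum)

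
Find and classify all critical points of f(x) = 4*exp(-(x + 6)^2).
f'(x) = 8*(-x - 6)*exp(-(x + 6)^2)

Solve f'(x) = 0:
  f'(x) = (-8*x - 48)·exp(-(x + 6)^2) and exp(-(x + 6)^2) > 0 for every x, so f'(x) = 0 ⇔ -8*x - 48 = 0.
  Factor: -8*x - 48 = -8*(x + 6) = 0.
  ⇒ x = -6

f''(x) = 8*(2*(x + 6)^2 - 1)*exp(-(x + 6)^2)
Second-derivative test at each critical point:
  f''(-6) = -8 < 0 → local maximum

Critical points: x = -6 (local maximum)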